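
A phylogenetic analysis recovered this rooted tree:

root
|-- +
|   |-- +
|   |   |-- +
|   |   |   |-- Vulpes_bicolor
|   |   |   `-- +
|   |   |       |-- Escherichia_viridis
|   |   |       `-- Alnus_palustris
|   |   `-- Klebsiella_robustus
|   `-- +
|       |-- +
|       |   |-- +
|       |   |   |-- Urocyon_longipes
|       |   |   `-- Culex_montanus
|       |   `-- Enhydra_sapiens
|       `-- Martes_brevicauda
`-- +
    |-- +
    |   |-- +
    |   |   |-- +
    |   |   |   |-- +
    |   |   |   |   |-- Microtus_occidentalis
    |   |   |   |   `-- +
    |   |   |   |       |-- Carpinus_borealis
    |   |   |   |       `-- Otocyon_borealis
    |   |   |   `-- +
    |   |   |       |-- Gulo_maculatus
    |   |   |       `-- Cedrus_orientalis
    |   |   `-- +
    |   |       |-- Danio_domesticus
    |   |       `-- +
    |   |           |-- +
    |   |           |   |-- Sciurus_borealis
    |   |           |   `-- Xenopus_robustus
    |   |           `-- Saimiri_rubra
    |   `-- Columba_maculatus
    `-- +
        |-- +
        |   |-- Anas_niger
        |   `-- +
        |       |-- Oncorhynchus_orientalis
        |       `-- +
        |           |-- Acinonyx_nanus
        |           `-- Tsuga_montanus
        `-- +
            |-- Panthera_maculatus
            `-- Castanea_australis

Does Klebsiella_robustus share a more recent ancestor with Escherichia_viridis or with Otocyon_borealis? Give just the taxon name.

The MRCA of Klebsiella_robustus and Escherichia_viridis subtends ((Vulpes_bicolor,(Escherichia_viridis,Alnus_palustris)),Klebsiella_robustus) (4 taxa).
The MRCA of Klebsiella_robustus and Otocyon_borealis is the root, subtending the entire tree (24 taxa).
The first is nested inside the second, so Klebsiella_robustus shares a more recent common ancestor with Escherichia_viridis.

Escherichia_viridis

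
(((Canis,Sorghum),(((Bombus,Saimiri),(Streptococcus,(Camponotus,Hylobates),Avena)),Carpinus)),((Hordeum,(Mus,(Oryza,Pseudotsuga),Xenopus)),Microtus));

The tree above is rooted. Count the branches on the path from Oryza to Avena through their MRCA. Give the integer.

10

The MRCA of Oryza and Avena is the root of the tree.
From Oryza up to that node: 5 branches. From Avena up to the same node: 5 branches. Total: 5 + 5 = 10.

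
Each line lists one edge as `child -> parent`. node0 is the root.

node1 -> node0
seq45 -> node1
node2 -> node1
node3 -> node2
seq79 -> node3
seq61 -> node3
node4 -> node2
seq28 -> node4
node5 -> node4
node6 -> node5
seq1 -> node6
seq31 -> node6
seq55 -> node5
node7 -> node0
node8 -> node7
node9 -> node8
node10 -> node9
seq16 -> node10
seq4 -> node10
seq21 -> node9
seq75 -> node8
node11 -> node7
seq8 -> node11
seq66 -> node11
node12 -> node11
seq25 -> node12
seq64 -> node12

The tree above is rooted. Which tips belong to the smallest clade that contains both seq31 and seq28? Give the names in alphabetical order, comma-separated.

seq1, seq28, seq31, seq55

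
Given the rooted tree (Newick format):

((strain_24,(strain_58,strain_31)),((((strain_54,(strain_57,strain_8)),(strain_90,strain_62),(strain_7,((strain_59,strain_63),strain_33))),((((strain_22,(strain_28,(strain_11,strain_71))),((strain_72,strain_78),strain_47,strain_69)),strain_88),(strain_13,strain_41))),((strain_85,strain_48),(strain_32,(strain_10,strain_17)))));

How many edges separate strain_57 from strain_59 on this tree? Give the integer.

7

The MRCA of strain_57 and strain_59 is the node subtending ((strain_54,(strain_57,strain_8)),(strain_90,strain_62),(strain_7,((strain_59,strain_63),strain_33))).
From strain_57 up to that node: 3 branches. From strain_59 up to the same node: 4 branches. Total: 3 + 4 = 7.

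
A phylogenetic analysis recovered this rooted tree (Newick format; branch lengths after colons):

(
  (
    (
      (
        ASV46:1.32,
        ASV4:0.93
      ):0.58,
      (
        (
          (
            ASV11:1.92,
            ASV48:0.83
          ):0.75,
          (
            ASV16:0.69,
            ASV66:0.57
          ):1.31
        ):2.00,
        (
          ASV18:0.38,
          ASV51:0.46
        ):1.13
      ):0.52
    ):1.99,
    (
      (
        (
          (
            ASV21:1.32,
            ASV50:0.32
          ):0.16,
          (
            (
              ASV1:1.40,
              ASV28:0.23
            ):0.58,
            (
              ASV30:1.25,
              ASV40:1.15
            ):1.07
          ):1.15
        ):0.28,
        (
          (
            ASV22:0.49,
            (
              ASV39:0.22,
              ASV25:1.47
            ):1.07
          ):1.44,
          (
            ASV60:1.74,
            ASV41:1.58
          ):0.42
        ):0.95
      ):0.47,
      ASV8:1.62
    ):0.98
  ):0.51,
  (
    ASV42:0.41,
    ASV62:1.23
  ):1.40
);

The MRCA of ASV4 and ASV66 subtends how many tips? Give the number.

8

The MRCA of ASV4 and ASV66 is the node subtending ((ASV46,ASV4),(((ASV11,ASV48),(ASV16,ASV66)),(ASV18,ASV51))).
That clade contains 8 terminal taxa: ASV11, ASV16, ASV18, ASV4, ASV46, ASV48, ASV51, ASV66.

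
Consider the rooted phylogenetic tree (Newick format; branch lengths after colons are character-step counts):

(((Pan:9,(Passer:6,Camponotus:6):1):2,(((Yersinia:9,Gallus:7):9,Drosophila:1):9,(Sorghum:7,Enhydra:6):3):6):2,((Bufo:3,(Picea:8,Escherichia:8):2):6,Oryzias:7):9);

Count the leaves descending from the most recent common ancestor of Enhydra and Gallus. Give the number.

The MRCA of Enhydra and Gallus is the node subtending (((Yersinia,Gallus),Drosophila),(Sorghum,Enhydra)).
That clade contains 5 terminal taxa: Drosophila, Enhydra, Gallus, Sorghum, Yersinia.

5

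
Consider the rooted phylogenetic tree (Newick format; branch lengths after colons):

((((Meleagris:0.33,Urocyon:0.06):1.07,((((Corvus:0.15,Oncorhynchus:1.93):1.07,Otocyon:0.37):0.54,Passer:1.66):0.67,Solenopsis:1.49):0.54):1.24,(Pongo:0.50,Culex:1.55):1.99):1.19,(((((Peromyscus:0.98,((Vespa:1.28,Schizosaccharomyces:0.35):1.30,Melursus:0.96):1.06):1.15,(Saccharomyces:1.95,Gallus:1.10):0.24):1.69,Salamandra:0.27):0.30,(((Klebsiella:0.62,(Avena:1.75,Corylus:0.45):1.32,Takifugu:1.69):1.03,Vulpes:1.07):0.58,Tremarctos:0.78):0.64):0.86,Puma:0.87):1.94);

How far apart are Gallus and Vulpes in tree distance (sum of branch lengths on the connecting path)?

The path runs Gallus → … → MRCA → … → Vulpes; the MRCA is the node subtending ((((Peromyscus,((Vespa,Schizosaccharomyces),Melursus)),(Saccharomyces,Gallus)),Salamandra),(((Klebsiella,(Avena,Corylus),Takifugu),Vulpes),Tremarctos)).
Branch lengths along that path: 1.10 + 0.24 + 1.69 + 0.30 + 0.64 + 0.58 + 1.07 = 5.62.

5.62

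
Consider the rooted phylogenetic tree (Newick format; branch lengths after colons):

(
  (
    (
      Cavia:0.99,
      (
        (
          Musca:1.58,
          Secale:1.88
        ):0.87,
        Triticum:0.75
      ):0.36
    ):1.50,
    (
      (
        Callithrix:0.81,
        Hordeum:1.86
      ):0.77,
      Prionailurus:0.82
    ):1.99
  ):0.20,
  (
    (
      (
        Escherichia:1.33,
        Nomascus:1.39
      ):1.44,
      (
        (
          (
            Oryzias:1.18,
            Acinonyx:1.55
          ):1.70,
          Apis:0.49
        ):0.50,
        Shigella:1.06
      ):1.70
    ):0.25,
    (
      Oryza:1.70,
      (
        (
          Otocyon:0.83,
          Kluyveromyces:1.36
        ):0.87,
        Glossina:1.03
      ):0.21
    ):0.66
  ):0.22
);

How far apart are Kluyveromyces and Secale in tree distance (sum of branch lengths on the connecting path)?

8.13

The path runs Kluyveromyces → … → MRCA → … → Secale; the MRCA is the root of the tree.
Branch lengths along that path: 1.36 + 0.87 + 0.21 + 0.66 + 0.22 + 0.20 + 1.50 + 0.36 + 0.87 + 1.88 = 8.13.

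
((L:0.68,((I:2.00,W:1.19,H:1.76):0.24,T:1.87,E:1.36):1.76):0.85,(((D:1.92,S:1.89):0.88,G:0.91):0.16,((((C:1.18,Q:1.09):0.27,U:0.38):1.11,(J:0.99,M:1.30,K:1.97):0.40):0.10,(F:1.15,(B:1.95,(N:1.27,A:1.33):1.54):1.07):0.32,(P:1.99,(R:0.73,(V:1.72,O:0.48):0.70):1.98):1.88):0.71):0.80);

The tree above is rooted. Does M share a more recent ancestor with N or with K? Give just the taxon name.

The MRCA of M and K subtends (J,M,K) (3 taxa).
The MRCA of M and N subtends ((((C,Q),U),(J,M,K)),(F,(B,(N,A))),(P,(R,(V,O)))) (14 taxa).
The first is nested inside the second, so M shares a more recent common ancestor with K.

K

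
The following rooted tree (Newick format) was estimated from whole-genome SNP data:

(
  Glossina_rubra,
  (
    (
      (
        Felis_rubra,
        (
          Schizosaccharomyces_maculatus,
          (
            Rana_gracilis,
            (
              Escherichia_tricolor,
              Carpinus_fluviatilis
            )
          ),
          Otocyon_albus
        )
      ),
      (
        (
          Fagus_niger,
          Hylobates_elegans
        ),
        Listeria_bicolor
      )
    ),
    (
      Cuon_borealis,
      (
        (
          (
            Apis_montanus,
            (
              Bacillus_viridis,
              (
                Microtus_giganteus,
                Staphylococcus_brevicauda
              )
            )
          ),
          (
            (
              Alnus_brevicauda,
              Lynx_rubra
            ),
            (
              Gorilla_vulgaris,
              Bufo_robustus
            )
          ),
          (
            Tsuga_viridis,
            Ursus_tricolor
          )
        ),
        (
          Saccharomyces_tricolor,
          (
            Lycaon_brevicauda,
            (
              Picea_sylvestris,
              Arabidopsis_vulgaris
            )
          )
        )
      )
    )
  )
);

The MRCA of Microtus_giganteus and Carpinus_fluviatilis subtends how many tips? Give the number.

24

The MRCA of Microtus_giganteus and Carpinus_fluviatilis is the node subtending (((Felis_rubra,(Schizosaccharomyces_maculatus,(Rana_gracilis,(Escherichia_tricolor,Carpinus_fluviatilis)),Otocyon_albus)),((Fagus_niger,Hylobates_elegans),Listeria_bicolor)),(Cuon_borealis,(((Apis_montanus,(Bacillus_viridis,(Microtus_giganteus,Staphylococcus_brevicauda))),((Alnus_brevicauda,Lynx_rubra),(Gorilla_vulgaris,Bufo_robustus)),(Tsuga_viridis,Ursus_tricolor)),(Saccharomyces_tricolor,(Lycaon_brevicauda,(Picea_sylvestris,Arabidopsis_vulgaris)))))).
That clade contains 24 terminal taxa: Alnus_brevicauda, Apis_montanus, Arabidopsis_vulgaris, Bacillus_viridis, Bufo_robustus, Carpinus_fluviatilis, Cuon_borealis, Escherichia_tricolor, Fagus_niger, Felis_rubra, Gorilla_vulgaris, Hylobates_elegans, Listeria_bicolor, Lycaon_brevicauda, Lynx_rubra, Microtus_giganteus, Otocyon_albus, Picea_sylvestris, Rana_gracilis, Saccharomyces_tricolor, Schizosaccharomyces_maculatus, Staphylococcus_brevicauda, Tsuga_viridis, Ursus_tricolor.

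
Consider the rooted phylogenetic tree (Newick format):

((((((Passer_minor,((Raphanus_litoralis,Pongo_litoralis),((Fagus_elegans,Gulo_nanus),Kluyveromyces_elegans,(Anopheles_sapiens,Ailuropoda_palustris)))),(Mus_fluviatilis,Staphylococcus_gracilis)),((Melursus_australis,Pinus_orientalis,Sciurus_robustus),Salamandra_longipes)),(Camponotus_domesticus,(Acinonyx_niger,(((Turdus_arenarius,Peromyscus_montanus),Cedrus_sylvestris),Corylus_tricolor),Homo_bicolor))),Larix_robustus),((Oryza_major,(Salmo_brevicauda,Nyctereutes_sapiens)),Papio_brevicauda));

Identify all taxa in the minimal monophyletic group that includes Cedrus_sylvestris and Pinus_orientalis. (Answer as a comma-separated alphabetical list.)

Acinonyx_niger, Ailuropoda_palustris, Anopheles_sapiens, Camponotus_domesticus, Cedrus_sylvestris, Corylus_tricolor, Fagus_elegans, Gulo_nanus, Homo_bicolor, Kluyveromyces_elegans, Melursus_australis, Mus_fluviatilis, Passer_minor, Peromyscus_montanus, Pinus_orientalis, Pongo_litoralis, Raphanus_litoralis, Salamandra_longipes, Sciurus_robustus, Staphylococcus_gracilis, Turdus_arenarius

Tracing Cedrus_sylvestris: it sits inside ((Turdus_arenarius,Peromyscus_montanus),Cedrus_sylvestris).
Tracing Pinus_orientalis: it sits inside (Melursus_australis,Pinus_orientalis,Sciurus_robustus).
The smallest clade enclosing both is ((((Passer_minor,((Raphanus_litoralis,Pongo_litoralis),((Fagus_elegans,Gulo_nanus),Kluyveromyces_elegans,(Anopheles_sapiens,Ailuropoda_palustris)))),(Mus_fluviatilis,Staphylococcus_gracilis)),((Melursus_australis,Pinus_orientalis,Sciurus_robustus),Salamandra_longipes)),(Camponotus_domesticus,(Acinonyx_niger,(((Turdus_arenarius,Peromyscus_montanus),Cedrus_sylvestris),Corylus_tricolor),Homo_bicolor))); the answer is its 21 terminal taxa in alphabetical order.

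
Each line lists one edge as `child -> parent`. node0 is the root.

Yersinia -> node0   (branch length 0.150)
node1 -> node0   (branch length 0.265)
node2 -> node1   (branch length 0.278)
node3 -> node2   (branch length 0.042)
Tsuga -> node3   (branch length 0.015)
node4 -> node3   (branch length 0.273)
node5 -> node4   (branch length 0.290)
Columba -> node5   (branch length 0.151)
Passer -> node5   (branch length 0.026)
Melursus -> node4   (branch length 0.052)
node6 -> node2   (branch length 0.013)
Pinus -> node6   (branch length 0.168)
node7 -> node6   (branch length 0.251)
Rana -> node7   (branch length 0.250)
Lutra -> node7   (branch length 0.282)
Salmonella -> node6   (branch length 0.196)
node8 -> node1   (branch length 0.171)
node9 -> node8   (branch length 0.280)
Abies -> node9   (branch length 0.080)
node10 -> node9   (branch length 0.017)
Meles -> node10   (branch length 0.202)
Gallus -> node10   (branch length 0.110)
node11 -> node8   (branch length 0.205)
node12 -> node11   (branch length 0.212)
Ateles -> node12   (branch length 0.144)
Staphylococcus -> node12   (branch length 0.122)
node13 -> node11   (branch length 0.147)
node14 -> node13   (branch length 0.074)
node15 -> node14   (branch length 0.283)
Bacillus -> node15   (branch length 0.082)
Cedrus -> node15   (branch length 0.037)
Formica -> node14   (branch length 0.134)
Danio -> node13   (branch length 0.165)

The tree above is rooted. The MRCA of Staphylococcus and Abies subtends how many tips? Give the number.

The MRCA of Staphylococcus and Abies is the node subtending ((Abies,(Meles,Gallus)),((Ateles,Staphylococcus),(((Bacillus,Cedrus),Formica),Danio))).
That clade contains 9 terminal taxa: Abies, Ateles, Bacillus, Cedrus, Danio, Formica, Gallus, Meles, Staphylococcus.

9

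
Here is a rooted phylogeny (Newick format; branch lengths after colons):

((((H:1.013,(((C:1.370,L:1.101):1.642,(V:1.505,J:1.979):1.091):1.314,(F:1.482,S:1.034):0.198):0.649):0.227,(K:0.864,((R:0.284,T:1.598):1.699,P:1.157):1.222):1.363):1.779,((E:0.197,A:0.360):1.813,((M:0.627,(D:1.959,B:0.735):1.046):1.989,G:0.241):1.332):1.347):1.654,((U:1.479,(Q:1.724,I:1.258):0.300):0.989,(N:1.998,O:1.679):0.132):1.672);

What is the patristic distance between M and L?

12.007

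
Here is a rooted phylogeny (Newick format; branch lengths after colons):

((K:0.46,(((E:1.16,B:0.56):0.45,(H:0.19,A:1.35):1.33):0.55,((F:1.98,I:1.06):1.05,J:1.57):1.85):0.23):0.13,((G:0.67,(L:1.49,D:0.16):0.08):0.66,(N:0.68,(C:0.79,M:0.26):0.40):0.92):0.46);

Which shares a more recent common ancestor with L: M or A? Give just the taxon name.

The MRCA of L and M subtends ((G,(L,D)),(N,(C,M))) (6 taxa).
The MRCA of L and A is the root, subtending the entire tree (14 taxa).
The first is nested inside the second, so L shares a more recent common ancestor with M.

M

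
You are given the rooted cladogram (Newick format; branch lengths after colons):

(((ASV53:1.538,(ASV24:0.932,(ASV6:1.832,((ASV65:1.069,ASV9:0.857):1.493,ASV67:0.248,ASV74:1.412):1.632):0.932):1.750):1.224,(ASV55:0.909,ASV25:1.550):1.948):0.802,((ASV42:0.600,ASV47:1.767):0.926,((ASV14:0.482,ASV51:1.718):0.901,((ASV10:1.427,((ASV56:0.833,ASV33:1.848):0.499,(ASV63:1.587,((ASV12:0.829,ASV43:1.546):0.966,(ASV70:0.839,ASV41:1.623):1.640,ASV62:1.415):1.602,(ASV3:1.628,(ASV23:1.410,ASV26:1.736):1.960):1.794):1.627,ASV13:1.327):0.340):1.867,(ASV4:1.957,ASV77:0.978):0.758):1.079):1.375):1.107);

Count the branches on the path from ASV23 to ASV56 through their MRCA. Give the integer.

The MRCA of ASV23 and ASV56 is the node subtending ((ASV56,ASV33),(ASV63,((ASV12,ASV43),(ASV70,ASV41),ASV62),(ASV3,(ASV23,ASV26))),ASV13).
From ASV23 up to that node: 4 branches. From ASV56 up to the same node: 2 branches. Total: 4 + 2 = 6.

6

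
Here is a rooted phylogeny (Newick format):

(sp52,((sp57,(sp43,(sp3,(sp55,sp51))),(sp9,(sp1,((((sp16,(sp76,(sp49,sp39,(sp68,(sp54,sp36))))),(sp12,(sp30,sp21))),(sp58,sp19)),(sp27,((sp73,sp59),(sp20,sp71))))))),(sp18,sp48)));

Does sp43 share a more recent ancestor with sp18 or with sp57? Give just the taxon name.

The MRCA of sp43 and sp57 subtends (sp57,(sp43,(sp3,(sp55,sp51))),(sp9,(sp1,((((sp16,(sp76,(sp49,sp39,(sp68,(sp54,sp36))))),(sp12,(sp30,sp21))),(sp58,sp19)),(sp27,((sp73,sp59),(sp20,sp71))))))) (24 taxa).
The MRCA of sp43 and sp18 subtends ((sp57,(sp43,(sp3,(sp55,sp51))),(sp9,(sp1,((((sp16,(sp76,(sp49,sp39,(sp68,(sp54,sp36))))),(sp12,(sp30,sp21))),(sp58,sp19)),(sp27,((sp73,sp59),(sp20,sp71))))))),(sp18,sp48)) (26 taxa).
The first is nested inside the second, so sp43 shares a more recent common ancestor with sp57.

sp57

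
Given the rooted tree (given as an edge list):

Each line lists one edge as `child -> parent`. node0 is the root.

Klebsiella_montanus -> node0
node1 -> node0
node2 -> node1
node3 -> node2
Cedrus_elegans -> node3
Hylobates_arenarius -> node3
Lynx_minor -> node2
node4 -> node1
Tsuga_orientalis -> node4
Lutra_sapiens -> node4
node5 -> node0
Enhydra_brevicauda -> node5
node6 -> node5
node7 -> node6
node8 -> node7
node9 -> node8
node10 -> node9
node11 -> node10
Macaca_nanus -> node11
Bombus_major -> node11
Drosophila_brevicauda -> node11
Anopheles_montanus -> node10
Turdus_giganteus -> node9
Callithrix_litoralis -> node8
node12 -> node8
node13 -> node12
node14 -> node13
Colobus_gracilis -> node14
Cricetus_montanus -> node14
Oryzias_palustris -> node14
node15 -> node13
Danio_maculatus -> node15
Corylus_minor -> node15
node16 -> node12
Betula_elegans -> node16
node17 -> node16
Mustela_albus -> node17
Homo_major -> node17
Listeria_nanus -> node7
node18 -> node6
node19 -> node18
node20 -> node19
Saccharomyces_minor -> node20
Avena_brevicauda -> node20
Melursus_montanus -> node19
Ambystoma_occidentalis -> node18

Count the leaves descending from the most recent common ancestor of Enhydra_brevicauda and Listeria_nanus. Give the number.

20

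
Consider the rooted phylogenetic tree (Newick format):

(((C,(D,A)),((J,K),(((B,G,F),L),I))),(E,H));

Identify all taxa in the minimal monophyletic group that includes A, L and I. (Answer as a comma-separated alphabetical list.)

A, B, C, D, F, G, I, J, K, L

Tracing A: it sits inside (D,A).
Tracing L: it sits inside ((B,G,F),L).
Tracing I: it sits inside (((B,G,F),L),I).
The smallest clade enclosing all 3 is ((C,(D,A)),((J,K),(((B,G,F),L),I))); the answer is its 10 terminal taxa in alphabetical order.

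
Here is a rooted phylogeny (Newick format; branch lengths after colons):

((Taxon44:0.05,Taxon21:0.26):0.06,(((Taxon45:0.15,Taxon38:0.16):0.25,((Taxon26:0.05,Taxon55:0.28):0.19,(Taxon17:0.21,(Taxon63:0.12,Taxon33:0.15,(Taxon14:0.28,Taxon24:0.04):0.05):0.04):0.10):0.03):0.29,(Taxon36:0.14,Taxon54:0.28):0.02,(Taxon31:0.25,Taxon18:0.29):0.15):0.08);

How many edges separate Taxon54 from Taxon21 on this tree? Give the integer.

The MRCA of Taxon54 and Taxon21 is the root of the tree.
From Taxon54 up to that node: 3 branches. From Taxon21 up to the same node: 2 branches. Total: 3 + 2 = 5.

5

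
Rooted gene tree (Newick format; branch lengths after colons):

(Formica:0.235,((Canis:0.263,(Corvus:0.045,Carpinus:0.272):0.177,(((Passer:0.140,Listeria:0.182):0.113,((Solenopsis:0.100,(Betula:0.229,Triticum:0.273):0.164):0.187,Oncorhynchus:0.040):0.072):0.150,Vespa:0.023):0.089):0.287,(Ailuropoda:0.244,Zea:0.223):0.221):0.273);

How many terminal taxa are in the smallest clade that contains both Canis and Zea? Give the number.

12

The MRCA of Canis and Zea is the node subtending ((Canis,(Corvus,Carpinus),(((Passer,Listeria),((Solenopsis,(Betula,Triticum)),Oncorhynchus)),Vespa)),(Ailuropoda,Zea)).
That clade contains 12 terminal taxa: Ailuropoda, Betula, Canis, Carpinus, Corvus, Listeria, Oncorhynchus, Passer, Solenopsis, Triticum, Vespa, Zea.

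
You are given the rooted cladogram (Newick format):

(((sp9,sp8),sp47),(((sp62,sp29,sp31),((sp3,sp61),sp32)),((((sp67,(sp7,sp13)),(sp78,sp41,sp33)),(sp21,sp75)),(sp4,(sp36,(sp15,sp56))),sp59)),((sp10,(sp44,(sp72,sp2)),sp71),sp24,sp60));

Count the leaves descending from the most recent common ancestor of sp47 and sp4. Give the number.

The MRCA of sp47 and sp4 is the root, so the clade is the entire tree.
That clade contains 29 terminal taxa: sp10, sp13, sp15, sp2, sp21, sp24, sp29, sp3, sp31, sp32, sp33, sp36, sp4, sp41, sp44, sp47, sp56, sp59, sp60, sp61, sp62, sp67, sp7, sp71, sp72, sp75, sp78, sp8, sp9.

29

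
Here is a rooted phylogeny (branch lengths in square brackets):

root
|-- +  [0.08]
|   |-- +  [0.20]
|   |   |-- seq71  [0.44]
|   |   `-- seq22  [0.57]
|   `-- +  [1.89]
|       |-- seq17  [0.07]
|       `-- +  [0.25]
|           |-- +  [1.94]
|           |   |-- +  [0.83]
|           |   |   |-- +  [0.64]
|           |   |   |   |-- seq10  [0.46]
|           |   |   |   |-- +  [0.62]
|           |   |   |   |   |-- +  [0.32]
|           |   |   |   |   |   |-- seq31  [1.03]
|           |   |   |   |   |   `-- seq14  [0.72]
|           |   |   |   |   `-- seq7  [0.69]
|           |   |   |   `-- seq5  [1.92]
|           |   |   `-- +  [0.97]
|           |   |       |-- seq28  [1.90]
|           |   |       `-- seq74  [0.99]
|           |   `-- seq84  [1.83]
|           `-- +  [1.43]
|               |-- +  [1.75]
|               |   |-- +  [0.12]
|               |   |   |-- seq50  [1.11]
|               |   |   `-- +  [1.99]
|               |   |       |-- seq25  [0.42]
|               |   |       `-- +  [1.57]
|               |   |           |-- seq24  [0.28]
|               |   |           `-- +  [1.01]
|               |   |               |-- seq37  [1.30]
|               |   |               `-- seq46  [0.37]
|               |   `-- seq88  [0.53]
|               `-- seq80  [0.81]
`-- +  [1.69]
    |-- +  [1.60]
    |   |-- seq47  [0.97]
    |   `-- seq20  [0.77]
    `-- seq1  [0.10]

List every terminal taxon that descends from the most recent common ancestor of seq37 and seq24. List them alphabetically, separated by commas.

seq24, seq37, seq46

Tracing seq37: it sits inside (seq37,seq46).
Tracing seq24: it sits inside (seq24,(seq37,seq46)).
The smallest clade enclosing both is (seq24,(seq37,seq46)); the answer is its 3 terminal taxa in alphabetical order.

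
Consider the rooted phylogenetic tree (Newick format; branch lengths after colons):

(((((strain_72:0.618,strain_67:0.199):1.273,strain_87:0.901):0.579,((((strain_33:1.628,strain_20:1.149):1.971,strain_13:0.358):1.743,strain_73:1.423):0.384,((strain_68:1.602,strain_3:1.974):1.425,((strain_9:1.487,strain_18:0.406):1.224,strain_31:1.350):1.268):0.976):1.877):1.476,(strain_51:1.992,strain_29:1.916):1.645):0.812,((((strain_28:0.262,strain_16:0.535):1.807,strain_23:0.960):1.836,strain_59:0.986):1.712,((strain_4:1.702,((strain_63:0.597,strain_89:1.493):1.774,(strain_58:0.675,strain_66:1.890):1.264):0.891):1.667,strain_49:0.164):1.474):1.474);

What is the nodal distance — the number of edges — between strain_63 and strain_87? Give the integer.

10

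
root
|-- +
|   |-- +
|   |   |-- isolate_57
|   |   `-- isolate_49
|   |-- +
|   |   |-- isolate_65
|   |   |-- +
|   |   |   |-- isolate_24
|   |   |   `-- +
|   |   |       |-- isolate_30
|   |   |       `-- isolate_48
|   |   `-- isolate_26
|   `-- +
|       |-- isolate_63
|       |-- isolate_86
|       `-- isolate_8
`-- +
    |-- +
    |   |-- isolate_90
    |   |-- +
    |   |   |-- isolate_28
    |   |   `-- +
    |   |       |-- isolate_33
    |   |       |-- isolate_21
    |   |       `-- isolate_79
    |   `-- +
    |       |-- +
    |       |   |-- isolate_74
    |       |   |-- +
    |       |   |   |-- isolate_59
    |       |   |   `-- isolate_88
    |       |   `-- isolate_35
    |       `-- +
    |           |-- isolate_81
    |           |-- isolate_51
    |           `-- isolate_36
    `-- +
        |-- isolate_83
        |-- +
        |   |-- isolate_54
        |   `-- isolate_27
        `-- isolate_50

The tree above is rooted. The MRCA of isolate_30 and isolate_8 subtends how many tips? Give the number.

The MRCA of isolate_30 and isolate_8 is the node subtending ((isolate_57,isolate_49),(isolate_65,(isolate_24,(isolate_30,isolate_48)),isolate_26),(isolate_63,isolate_86,isolate_8)).
That clade contains 10 terminal taxa: isolate_24, isolate_26, isolate_30, isolate_48, isolate_49, isolate_57, isolate_63, isolate_65, isolate_8, isolate_86.

10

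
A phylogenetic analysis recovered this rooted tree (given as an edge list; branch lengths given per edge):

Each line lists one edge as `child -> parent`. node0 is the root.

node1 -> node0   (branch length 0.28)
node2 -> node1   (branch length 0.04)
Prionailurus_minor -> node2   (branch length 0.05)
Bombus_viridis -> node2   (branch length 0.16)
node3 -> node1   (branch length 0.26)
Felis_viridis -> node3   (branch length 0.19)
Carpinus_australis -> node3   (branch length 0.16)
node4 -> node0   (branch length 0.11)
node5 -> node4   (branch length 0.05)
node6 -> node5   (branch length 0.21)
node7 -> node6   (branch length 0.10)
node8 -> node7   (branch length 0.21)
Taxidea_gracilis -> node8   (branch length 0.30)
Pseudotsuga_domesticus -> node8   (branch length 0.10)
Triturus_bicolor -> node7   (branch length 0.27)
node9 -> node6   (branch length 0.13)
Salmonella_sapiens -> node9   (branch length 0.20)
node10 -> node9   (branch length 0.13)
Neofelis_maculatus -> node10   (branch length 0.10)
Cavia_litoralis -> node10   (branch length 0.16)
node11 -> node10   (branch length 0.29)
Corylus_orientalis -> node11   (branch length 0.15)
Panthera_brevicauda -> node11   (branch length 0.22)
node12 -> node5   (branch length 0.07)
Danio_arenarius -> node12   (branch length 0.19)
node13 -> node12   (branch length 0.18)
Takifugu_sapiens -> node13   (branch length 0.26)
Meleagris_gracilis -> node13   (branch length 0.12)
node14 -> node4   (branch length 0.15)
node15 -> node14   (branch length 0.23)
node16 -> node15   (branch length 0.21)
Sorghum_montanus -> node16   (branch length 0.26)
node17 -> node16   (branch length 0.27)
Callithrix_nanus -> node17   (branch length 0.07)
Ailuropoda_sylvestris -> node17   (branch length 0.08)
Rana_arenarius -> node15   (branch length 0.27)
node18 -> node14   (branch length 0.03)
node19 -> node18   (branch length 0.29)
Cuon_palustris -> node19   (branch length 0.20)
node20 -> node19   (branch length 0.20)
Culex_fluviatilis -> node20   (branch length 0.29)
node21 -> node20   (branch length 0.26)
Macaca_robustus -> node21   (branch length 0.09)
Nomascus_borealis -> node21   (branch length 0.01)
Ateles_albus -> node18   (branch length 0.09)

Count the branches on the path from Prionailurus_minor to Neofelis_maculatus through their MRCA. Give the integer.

The MRCA of Prionailurus_minor and Neofelis_maculatus is the root of the tree.
From Prionailurus_minor up to that node: 3 branches. From Neofelis_maculatus up to the same node: 6 branches. Total: 3 + 6 = 9.

9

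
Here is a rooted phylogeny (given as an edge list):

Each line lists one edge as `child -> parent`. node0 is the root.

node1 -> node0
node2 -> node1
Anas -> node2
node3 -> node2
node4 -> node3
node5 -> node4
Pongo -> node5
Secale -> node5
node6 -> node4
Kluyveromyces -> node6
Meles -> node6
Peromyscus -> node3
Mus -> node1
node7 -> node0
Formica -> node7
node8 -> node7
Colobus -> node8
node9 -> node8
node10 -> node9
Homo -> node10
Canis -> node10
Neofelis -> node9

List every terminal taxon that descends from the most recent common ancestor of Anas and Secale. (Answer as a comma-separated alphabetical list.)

Anas, Kluyveromyces, Meles, Peromyscus, Pongo, Secale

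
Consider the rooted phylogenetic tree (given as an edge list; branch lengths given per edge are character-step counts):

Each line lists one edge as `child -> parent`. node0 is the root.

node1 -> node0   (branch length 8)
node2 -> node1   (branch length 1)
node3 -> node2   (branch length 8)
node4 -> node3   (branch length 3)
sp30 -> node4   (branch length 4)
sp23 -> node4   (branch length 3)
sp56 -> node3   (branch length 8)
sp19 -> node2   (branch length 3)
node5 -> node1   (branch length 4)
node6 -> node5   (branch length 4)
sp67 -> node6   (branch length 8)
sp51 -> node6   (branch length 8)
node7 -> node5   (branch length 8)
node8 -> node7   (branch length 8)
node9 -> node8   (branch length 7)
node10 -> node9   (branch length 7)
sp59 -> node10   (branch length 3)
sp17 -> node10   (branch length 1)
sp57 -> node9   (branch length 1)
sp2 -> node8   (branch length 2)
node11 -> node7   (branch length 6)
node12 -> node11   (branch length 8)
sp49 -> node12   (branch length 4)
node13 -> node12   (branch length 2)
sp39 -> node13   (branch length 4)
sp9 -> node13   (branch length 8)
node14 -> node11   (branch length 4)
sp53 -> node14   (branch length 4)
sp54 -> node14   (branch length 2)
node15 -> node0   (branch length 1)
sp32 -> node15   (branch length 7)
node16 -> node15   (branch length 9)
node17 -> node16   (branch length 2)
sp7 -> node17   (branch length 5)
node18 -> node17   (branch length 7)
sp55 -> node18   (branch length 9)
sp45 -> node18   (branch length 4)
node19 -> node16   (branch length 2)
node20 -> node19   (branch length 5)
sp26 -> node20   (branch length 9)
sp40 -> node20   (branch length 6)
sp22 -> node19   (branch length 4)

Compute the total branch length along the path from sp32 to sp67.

The path runs sp32 → … → MRCA → … → sp67; the MRCA is the root of the tree.
Branch lengths along that path: 7 + 1 + 8 + 4 + 4 + 8 = 32.

32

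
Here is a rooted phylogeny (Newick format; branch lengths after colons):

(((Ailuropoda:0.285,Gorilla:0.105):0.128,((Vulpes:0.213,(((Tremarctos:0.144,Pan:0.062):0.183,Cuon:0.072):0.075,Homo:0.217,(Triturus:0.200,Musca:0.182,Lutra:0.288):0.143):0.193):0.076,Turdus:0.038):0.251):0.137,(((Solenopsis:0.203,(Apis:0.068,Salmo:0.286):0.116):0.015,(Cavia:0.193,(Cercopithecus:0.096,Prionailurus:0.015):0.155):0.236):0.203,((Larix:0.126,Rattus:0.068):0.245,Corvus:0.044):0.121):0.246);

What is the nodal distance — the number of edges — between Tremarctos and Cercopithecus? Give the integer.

12

The MRCA of Tremarctos and Cercopithecus is the root of the tree.
From Tremarctos up to that node: 7 branches. From Cercopithecus up to the same node: 5 branches. Total: 7 + 5 = 12.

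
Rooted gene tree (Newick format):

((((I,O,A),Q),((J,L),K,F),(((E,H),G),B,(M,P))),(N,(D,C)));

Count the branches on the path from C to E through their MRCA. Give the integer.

8

The MRCA of C and E is the root of the tree.
From C up to that node: 3 branches. From E up to the same node: 5 branches. Total: 3 + 5 = 8.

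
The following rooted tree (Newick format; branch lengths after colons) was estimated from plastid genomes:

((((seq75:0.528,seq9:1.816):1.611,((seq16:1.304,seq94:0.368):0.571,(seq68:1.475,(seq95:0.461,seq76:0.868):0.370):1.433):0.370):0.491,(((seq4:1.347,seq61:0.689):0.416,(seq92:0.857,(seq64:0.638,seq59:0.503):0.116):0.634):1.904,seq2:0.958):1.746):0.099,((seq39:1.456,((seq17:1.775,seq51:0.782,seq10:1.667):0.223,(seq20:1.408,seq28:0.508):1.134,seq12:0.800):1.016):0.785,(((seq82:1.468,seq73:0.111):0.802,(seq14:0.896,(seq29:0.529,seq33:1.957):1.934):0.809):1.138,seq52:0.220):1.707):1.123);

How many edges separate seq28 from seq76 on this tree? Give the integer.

The MRCA of seq28 and seq76 is the root of the tree.
From seq28 up to that node: 5 branches. From seq76 up to the same node: 6 branches. Total: 5 + 6 = 11.

11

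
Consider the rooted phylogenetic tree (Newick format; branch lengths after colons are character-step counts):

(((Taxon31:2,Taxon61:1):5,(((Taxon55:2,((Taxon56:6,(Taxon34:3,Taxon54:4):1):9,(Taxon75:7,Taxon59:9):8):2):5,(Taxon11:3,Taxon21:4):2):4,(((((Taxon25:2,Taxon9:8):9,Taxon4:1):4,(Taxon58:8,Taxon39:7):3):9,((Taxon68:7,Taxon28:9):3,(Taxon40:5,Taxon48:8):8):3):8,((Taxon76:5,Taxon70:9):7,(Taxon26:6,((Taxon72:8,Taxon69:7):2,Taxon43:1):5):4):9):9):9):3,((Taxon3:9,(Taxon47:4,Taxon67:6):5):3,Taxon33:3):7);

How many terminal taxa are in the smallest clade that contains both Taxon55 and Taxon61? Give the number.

25

The MRCA of Taxon55 and Taxon61 is the node subtending ((Taxon31,Taxon61),(((Taxon55,((Taxon56,(Taxon34,Taxon54)),(Taxon75,Taxon59))),(Taxon11,Taxon21)),(((((Taxon25,Taxon9),Taxon4),(Taxon58,Taxon39)),((Taxon68,Taxon28),(Taxon40,Taxon48))),((Taxon76,Taxon70),(Taxon26,((Taxon72,Taxon69),Taxon43)))))).
That clade contains 25 terminal taxa: Taxon11, Taxon21, Taxon25, Taxon26, Taxon28, Taxon31, Taxon34, Taxon39, Taxon4, Taxon40, Taxon43, Taxon48, Taxon54, Taxon55, Taxon56, Taxon58, Taxon59, Taxon61, Taxon68, Taxon69, Taxon70, Taxon72, Taxon75, Taxon76, Taxon9.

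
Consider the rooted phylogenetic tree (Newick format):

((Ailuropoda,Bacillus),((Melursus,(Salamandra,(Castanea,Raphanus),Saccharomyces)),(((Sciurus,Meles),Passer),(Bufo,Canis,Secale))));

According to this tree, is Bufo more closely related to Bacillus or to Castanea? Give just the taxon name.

The MRCA of Bufo and Castanea subtends ((Melursus,(Salamandra,(Castanea,Raphanus),Saccharomyces)),(((Sciurus,Meles),Passer),(Bufo,Canis,Secale))) (11 taxa).
The MRCA of Bufo and Bacillus is the root, subtending the entire tree (13 taxa).
The first is nested inside the second, so Bufo shares a more recent common ancestor with Castanea.

Castanea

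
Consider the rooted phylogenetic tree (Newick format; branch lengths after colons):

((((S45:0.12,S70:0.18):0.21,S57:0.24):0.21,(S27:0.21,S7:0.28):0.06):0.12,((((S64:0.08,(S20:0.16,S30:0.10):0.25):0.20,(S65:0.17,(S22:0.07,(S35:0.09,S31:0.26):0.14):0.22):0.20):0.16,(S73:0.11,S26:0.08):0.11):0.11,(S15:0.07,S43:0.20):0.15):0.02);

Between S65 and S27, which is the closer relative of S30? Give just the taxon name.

S65

The MRCA of S30 and S65 subtends ((S64,(S20,S30)),(S65,(S22,(S35,S31)))) (7 taxa).
The MRCA of S30 and S27 is the root, subtending the entire tree (16 taxa).
The first is nested inside the second, so S30 shares a more recent common ancestor with S65.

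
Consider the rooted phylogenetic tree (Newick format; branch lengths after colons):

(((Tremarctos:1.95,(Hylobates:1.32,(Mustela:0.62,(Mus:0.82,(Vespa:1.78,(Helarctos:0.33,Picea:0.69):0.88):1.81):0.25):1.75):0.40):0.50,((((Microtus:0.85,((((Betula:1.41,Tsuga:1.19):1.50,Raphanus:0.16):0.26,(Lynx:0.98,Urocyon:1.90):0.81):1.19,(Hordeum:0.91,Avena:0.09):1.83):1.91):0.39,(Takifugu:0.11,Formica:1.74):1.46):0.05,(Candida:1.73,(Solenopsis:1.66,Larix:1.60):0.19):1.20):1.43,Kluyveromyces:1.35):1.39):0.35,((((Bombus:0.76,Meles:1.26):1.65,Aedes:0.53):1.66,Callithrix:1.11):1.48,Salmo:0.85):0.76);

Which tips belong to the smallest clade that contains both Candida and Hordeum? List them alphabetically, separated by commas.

Avena, Betula, Candida, Formica, Hordeum, Larix, Lynx, Microtus, Raphanus, Solenopsis, Takifugu, Tsuga, Urocyon

Tracing Candida: it sits inside (Candida,(Solenopsis,Larix)).
Tracing Hordeum: it sits inside (Hordeum,Avena).
The smallest clade enclosing both is (((Microtus,((((Betula,Tsuga),Raphanus),(Lynx,Urocyon)),(Hordeum,Avena))),(Takifugu,Formica)),(Candida,(Solenopsis,Larix))); the answer is its 13 terminal taxa in alphabetical order.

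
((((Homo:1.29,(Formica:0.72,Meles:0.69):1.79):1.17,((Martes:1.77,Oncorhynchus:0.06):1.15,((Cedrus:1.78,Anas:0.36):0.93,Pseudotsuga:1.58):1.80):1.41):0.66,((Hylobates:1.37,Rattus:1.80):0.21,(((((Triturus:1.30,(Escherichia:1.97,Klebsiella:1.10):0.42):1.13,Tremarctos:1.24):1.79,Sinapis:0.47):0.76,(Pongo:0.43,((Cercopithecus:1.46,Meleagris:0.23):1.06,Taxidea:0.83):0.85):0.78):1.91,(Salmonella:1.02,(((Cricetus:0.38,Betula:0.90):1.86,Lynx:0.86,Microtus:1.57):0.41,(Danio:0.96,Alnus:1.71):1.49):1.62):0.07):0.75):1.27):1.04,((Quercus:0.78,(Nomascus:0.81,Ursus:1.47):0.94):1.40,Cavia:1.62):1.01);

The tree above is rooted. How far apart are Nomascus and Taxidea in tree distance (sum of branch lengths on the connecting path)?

The path runs Nomascus → … → MRCA → … → Taxidea; the MRCA is the root of the tree.
Branch lengths along that path: 0.81 + 0.94 + 1.40 + 1.01 + 1.04 + 1.27 + 0.75 + 1.91 + 0.78 + 0.85 + 0.83 = 11.59.

11.59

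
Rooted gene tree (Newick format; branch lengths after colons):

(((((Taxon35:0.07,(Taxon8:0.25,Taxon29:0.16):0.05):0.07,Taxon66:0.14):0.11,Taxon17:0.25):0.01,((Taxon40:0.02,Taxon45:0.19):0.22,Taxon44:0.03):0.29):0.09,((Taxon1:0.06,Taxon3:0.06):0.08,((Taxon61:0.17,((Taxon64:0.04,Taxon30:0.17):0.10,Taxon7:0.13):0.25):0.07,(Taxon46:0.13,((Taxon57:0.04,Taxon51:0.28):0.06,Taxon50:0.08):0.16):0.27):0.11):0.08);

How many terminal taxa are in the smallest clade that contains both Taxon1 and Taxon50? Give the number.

10

The MRCA of Taxon1 and Taxon50 is the node subtending ((Taxon1,Taxon3),((Taxon61,((Taxon64,Taxon30),Taxon7)),(Taxon46,((Taxon57,Taxon51),Taxon50)))).
That clade contains 10 terminal taxa: Taxon1, Taxon3, Taxon30, Taxon46, Taxon50, Taxon51, Taxon57, Taxon61, Taxon64, Taxon7.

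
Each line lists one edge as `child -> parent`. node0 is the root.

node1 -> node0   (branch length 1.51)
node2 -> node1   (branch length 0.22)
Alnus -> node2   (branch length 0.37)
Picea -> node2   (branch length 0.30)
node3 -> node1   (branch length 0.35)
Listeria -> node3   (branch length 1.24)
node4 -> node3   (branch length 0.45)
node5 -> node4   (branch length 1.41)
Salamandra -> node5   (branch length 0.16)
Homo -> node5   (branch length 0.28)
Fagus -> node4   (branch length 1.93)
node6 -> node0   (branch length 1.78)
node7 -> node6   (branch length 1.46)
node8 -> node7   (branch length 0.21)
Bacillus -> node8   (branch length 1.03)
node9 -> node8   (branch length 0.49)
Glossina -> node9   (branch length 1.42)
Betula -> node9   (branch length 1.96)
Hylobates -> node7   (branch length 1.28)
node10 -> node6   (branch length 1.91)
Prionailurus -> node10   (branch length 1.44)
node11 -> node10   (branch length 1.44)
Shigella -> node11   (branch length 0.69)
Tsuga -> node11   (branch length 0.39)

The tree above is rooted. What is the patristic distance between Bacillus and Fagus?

8.72

The path runs Bacillus → … → MRCA → … → Fagus; the MRCA is the root of the tree.
Branch lengths along that path: 1.03 + 0.21 + 1.46 + 1.78 + 1.51 + 0.35 + 0.45 + 1.93 = 8.72.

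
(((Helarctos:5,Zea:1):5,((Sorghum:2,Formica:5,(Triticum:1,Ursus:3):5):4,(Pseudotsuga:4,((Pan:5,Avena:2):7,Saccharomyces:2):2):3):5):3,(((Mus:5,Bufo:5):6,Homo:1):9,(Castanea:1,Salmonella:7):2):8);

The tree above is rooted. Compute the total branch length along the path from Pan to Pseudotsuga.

18

The path runs Pan → … → MRCA → … → Pseudotsuga; the MRCA is the node subtending (Pseudotsuga,((Pan,Avena),Saccharomyces)).
Branch lengths along that path: 5 + 7 + 2 + 4 = 18.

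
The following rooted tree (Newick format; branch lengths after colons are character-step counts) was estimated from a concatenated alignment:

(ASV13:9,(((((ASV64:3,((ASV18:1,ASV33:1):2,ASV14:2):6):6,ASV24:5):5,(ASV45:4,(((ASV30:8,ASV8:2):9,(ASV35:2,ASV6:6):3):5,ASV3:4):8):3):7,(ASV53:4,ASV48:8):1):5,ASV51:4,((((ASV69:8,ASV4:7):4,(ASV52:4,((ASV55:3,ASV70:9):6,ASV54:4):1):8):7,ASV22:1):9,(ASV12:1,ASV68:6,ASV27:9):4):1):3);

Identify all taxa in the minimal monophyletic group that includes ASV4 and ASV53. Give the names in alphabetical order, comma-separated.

ASV12, ASV14, ASV18, ASV22, ASV24, ASV27, ASV3, ASV30, ASV33, ASV35, ASV4, ASV45, ASV48, ASV51, ASV52, ASV53, ASV54, ASV55, ASV6, ASV64, ASV68, ASV69, ASV70, ASV8

Tracing ASV4: it sits inside (ASV69,ASV4).
Tracing ASV53: it sits inside (ASV53,ASV48).
The smallest clade enclosing both is (((((ASV64,((ASV18,ASV33),ASV14)),ASV24),(ASV45,(((ASV30,ASV8),(ASV35,ASV6)),ASV3))),(ASV53,ASV48)),ASV51,((((ASV69,ASV4),(ASV52,((ASV55,ASV70),ASV54))),ASV22),(ASV12,ASV68,ASV27))); the answer is its 24 terminal taxa in alphabetical order.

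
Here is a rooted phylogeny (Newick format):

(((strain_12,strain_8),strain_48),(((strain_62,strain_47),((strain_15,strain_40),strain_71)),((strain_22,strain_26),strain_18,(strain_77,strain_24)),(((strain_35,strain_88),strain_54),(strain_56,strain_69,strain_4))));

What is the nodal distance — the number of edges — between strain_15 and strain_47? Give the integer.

5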